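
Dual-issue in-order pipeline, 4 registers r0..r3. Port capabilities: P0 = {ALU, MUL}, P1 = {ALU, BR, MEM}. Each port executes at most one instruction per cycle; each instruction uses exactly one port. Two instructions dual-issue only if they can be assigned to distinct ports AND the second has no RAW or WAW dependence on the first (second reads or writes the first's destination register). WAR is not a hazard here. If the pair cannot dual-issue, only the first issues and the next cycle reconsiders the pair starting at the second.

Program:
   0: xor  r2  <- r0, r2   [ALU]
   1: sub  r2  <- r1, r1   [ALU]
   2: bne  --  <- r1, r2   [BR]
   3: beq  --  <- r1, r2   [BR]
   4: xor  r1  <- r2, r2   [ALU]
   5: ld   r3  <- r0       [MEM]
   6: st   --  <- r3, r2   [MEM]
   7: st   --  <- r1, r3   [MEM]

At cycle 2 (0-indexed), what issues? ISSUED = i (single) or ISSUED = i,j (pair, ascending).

t=0 i0:xor.ALU ; WAW r2
t=1 i1:sub.ALU ; RAW r2
t=2 i2:bne.BR ; no-port BR/BR
t=3 i3/i4:beq.BR;xor.ALU ; dual
t=4 i5:ld.MEM ; no-port MEM/MEM
t=5 i6:st.MEM ; no-port MEM/MEM
t=6 i7:st.MEM ; tail

ISSUED = 2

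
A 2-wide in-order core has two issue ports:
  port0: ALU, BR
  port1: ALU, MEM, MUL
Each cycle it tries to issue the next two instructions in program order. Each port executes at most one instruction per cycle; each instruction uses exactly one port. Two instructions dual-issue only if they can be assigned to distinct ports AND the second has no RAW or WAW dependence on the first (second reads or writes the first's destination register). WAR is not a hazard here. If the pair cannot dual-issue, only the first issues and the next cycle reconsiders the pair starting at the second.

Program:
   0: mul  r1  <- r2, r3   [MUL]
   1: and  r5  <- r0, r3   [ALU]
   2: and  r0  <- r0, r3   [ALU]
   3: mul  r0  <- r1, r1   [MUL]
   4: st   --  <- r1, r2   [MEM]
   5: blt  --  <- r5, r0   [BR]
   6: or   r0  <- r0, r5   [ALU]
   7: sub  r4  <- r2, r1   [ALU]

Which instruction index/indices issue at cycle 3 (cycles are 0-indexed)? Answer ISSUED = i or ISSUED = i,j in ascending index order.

ISSUED = 4,5

c0: i0+i1 mul.MUL and.ALU  pair
c1: i2 and.ALU  WAW r0
c2: i3 mul.MUL  no-port MUL/MEM
c3: i4+i5 st.MEM blt.BR  pair
c4: i6+i7 or.ALU sub.ALU  pair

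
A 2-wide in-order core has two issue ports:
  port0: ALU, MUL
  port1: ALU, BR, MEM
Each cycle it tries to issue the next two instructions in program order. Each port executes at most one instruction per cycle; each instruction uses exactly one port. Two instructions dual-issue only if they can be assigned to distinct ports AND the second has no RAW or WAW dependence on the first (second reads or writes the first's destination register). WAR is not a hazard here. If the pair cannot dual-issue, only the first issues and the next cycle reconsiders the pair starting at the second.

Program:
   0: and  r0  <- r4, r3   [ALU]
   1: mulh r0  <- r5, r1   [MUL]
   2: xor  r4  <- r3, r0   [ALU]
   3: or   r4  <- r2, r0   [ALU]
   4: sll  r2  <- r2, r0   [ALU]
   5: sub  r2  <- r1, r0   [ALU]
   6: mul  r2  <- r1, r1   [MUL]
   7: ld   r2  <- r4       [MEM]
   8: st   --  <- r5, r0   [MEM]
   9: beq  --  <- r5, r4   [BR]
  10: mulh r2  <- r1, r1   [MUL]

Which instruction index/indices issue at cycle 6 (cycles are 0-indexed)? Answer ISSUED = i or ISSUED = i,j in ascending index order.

ISSUED = 7

0. and @i0  | WAW r0
1. mulh @i1  | RAW r0
2. xor @i2  | WAW r4
3. or+sll @i3+i4  | dual
4. sub @i5  | WAW r2
5. mul @i6  | WAW r2
6. ld @i7  | no-port MEM/MEM
7. st @i8  | no-port MEM/BR
8. beq+mulh @i9+i10  | dual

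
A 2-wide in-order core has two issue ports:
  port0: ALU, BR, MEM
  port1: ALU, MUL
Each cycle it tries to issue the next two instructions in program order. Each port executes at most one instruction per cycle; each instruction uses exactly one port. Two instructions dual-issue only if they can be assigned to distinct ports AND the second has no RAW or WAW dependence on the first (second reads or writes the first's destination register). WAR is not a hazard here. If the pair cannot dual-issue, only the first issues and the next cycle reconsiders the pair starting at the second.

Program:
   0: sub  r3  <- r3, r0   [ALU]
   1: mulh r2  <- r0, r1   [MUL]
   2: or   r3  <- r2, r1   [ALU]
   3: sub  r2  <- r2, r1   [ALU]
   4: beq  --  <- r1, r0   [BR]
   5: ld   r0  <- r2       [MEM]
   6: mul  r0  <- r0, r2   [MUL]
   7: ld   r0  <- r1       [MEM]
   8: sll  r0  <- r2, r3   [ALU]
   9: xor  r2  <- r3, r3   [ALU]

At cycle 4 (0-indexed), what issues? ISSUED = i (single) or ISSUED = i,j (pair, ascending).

ISSUED = 6

t=0 i0&i1:sub+mulh ; dual
t=1 i2&i3:or+sub ; dual
t=2 i4:beq ; no-port BR/MEM
t=3 i5:ld ; RAW+WAW r0
t=4 i6:mul ; WAW r0
t=5 i7:ld ; WAW r0
t=6 i8&i9:sll+xor ; dual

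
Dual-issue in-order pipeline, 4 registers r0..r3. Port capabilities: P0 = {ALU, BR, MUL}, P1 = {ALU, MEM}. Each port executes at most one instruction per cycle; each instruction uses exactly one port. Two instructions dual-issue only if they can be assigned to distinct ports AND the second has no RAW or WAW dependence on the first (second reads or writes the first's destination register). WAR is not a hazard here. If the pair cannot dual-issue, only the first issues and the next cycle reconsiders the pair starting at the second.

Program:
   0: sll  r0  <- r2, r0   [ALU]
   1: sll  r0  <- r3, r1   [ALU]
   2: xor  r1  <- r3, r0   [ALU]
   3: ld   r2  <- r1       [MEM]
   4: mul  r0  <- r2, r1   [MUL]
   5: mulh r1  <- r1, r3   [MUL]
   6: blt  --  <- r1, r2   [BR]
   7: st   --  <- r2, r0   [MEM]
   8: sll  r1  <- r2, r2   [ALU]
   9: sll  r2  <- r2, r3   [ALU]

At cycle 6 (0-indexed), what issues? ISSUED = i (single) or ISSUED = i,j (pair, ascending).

ISSUED = 6,7

#0 head=0: sll.ALU i0 WAW r0
#1 head=1: sll.ALU i1 RAW r0
#2 head=2: xor.ALU i2 RAW r1
#3 head=3: ld.MEM i3 RAW r2
#4 head=4: mul.MUL i4 no-port MUL/MUL
#5 head=5: mulh.MUL i5 no-port MUL/BR
#6 head=6: blt.BR+st.MEM i6+i7 2-wide
#7 head=8: sll.ALU+sll.ALU i8+i9 2-wide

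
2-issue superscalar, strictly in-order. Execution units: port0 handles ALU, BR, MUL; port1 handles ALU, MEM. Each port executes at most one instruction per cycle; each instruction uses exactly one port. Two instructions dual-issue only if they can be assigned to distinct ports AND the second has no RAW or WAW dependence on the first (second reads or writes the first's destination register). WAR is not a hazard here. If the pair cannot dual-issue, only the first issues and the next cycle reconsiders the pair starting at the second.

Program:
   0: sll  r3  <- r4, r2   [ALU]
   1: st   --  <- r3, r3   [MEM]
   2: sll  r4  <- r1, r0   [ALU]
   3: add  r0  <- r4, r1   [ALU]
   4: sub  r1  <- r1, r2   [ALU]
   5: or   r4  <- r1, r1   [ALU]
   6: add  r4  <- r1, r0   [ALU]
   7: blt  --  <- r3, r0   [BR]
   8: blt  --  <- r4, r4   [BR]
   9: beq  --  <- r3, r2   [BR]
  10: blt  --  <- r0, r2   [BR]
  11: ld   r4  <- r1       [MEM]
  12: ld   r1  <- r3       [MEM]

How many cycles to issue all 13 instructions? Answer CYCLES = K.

CYCLES = 9

  cy0 -> i0 (sll) RAW r3
  cy1 -> i1/i2 (st;sll) 2-wide
  cy2 -> i3/i4 (add;sub) 2-wide
  cy3 -> i5 (or) WAW r4
  cy4 -> i6/i7 (add;blt) 2-wide
  cy5 -> i8 (blt) no-port BR/BR
  cy6 -> i9 (beq) no-port BR/BR
  cy7 -> i10/i11 (blt;ld) 2-wide
  cy8 -> i12 (ld) tail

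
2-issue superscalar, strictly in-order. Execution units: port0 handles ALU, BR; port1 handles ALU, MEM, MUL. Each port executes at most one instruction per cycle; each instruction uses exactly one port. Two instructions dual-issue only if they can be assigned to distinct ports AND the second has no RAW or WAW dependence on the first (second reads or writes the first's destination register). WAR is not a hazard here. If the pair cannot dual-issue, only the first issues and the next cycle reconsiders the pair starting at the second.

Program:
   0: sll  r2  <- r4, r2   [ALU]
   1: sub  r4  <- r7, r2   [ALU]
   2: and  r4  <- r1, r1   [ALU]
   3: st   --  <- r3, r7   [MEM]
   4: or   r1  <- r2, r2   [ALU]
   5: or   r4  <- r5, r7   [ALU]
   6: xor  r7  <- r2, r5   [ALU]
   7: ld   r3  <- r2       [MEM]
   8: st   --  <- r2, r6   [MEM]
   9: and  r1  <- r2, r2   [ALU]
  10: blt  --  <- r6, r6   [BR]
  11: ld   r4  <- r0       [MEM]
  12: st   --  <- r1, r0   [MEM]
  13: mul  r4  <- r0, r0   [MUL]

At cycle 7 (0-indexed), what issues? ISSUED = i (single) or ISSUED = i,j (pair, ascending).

t=0 i0:sll.ALU ; RAW r2
t=1 i1:sub.ALU ; WAW r4
t=2 i2+i3:and.ALU;st.MEM ; dual
t=3 i4+i5:or.ALU;or.ALU ; dual
t=4 i6+i7:xor.ALU;ld.MEM ; dual
t=5 i8+i9:st.MEM;and.ALU ; dual
t=6 i10+i11:blt.BR;ld.MEM ; dual
t=7 i12:st.MEM ; no-port MEM/MUL
t=8 i13:mul.MUL ; tail

ISSUED = 12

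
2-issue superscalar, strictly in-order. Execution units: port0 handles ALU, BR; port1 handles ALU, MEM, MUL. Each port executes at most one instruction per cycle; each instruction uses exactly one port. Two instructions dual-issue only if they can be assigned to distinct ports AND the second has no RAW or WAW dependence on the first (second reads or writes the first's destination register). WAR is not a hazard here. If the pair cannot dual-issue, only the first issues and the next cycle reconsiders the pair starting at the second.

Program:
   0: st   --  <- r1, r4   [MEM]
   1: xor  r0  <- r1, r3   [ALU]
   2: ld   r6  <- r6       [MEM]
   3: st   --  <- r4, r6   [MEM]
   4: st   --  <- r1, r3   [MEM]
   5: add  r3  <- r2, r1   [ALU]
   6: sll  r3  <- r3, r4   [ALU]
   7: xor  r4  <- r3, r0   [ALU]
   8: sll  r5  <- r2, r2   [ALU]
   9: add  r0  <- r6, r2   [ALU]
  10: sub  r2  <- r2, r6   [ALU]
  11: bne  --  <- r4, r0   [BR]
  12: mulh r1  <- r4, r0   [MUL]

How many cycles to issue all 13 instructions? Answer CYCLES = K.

CYCLES = 8

[0] i0+i1  st.MEM;xor.ALU  -- 2-wide
[1] i2  ld.MEM  -- no-port MEM/MEM
[2] i3  st.MEM  -- no-port MEM/MEM
[3] i4+i5  st.MEM;add.ALU  -- 2-wide
[4] i6  sll.ALU  -- RAW r3
[5] i7+i8  xor.ALU;sll.ALU  -- 2-wide
[6] i9+i10  add.ALU;sub.ALU  -- 2-wide
[7] i11+i12  bne.BR;mulh.MUL  -- 2-wide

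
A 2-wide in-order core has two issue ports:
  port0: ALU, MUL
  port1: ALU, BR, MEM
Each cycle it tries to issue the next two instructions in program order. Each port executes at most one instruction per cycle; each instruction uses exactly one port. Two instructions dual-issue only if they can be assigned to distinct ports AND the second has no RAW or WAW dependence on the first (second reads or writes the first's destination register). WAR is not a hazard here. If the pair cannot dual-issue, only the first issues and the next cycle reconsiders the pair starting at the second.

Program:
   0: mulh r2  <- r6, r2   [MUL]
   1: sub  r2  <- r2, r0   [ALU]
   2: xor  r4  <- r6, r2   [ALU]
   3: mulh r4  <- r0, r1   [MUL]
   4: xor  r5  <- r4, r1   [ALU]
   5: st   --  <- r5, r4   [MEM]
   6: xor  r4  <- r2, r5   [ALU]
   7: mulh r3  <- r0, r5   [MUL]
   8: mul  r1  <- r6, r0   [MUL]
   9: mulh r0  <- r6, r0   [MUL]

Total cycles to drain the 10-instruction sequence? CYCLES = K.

[0] i0  mulh.MUL  -- RAW+WAW r2
[1] i1  sub.ALU  -- RAW r2
[2] i2  xor.ALU  -- WAW r4
[3] i3  mulh.MUL  -- RAW r4
[4] i4  xor.ALU  -- RAW r5
[5] i5,i6  st.MEM/xor.ALU  -- pair
[6] i7  mulh.MUL  -- no-port MUL/MUL
[7] i8  mul.MUL  -- no-port MUL/MUL
[8] i9  mulh.MUL  -- tail

CYCLES = 9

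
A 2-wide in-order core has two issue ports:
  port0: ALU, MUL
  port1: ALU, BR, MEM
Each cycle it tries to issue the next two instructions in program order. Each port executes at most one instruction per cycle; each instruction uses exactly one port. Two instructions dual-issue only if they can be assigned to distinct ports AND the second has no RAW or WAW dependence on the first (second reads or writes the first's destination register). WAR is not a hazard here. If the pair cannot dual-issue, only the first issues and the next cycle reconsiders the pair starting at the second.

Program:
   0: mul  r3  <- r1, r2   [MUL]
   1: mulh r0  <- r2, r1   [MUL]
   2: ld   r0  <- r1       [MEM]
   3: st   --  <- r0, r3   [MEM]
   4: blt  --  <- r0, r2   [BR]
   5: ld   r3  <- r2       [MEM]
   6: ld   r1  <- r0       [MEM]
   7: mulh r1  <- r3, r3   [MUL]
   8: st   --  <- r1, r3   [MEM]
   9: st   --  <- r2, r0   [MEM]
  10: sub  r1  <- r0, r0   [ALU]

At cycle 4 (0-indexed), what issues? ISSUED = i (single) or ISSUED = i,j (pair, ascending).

c0: i0 mul.MUL  no-port MUL/MUL
c1: i1 mulh.MUL  WAW r0
c2: i2 ld.MEM  no-port MEM/MEM
c3: i3 st.MEM  no-port MEM/BR
c4: i4 blt.BR  no-port BR/MEM
c5: i5 ld.MEM  no-port MEM/MEM
c6: i6 ld.MEM  WAW r1
c7: i7 mulh.MUL  RAW r1
c8: i8 st.MEM  no-port MEM/MEM
c9: i9,i10 st.MEM;sub.ALU  2-wide

ISSUED = 4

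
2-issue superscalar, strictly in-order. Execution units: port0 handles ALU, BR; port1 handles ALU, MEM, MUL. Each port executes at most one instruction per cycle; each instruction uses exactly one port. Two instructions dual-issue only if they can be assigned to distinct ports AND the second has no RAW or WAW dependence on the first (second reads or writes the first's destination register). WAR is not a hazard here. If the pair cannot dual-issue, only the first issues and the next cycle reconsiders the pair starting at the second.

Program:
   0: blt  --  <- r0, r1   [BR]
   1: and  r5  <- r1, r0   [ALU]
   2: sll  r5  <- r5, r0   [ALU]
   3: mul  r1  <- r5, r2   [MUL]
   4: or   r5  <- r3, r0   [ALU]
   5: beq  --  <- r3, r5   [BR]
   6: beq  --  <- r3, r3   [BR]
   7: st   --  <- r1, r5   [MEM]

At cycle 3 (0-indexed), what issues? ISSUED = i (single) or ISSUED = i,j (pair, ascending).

[0] i0&i1  blt+and  -- dual
[1] i2  sll  -- RAW r5
[2] i3&i4  mul+or  -- dual
[3] i5  beq  -- no-port BR/BR
[4] i6&i7  beq+st  -- dual

ISSUED = 5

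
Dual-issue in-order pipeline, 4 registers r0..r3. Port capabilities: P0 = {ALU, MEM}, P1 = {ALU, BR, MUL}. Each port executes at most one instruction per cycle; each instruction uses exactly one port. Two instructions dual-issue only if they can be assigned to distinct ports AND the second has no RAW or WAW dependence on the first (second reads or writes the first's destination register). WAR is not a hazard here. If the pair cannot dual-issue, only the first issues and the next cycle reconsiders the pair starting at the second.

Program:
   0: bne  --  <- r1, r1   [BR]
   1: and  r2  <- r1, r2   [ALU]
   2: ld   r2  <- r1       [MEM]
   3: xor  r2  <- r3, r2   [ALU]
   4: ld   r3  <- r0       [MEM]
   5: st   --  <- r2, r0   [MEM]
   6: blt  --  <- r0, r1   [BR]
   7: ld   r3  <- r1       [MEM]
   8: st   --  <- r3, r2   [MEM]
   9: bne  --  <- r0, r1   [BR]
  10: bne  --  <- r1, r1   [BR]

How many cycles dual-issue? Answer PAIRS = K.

t=0 i0/i1:bne.BR and.ALU ; dual
t=1 i2:ld.MEM ; RAW+WAW r2
t=2 i3/i4:xor.ALU ld.MEM ; dual
t=3 i5/i6:st.MEM blt.BR ; dual
t=4 i7:ld.MEM ; no-port MEM/MEM
t=5 i8/i9:st.MEM bne.BR ; dual
t=6 i10:bne.BR ; tail

PAIRS = 4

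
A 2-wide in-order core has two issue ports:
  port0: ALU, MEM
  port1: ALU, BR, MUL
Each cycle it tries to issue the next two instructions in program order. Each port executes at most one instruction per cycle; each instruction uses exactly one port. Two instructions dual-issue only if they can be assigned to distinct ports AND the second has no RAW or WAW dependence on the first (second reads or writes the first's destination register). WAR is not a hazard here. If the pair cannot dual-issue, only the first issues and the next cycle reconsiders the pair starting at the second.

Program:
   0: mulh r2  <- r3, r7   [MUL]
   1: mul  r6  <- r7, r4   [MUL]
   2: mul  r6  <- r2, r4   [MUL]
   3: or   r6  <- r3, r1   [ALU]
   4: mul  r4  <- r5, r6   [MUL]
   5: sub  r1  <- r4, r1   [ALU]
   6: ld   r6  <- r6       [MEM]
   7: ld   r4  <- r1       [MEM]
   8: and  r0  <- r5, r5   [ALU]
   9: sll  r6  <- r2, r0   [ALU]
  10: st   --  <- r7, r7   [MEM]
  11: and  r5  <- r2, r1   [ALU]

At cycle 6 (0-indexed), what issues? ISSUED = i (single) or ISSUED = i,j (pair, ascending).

t=0 i0:mulh.MUL ; no-port MUL/MUL
t=1 i1:mul.MUL ; no-port MUL/MUL
t=2 i2:mul.MUL ; WAW r6
t=3 i3:or.ALU ; RAW r6
t=4 i4:mul.MUL ; RAW r4
t=5 i5/i6:sub.ALU+ld.MEM ; 2-wide
t=6 i7/i8:ld.MEM+and.ALU ; 2-wide
t=7 i9/i10:sll.ALU+st.MEM ; 2-wide
t=8 i11:and.ALU ; tail

ISSUED = 7,8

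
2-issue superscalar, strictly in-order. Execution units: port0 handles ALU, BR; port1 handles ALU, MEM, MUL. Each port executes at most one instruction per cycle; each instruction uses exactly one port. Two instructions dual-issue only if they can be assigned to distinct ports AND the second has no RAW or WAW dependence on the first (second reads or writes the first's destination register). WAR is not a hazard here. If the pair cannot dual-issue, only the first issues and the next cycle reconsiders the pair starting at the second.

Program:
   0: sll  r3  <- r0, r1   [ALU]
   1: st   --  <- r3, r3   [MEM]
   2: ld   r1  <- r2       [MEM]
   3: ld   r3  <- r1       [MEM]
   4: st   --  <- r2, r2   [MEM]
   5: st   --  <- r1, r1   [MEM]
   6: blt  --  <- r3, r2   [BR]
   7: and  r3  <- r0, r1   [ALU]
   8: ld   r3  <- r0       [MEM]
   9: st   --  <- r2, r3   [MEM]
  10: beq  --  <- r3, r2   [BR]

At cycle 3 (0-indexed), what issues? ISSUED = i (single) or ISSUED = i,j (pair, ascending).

ISSUED = 3

c0: i0 sll  RAW r3
c1: i1 st  no-port MEM/MEM
c2: i2 ld  no-port MEM/MEM
c3: i3 ld  no-port MEM/MEM
c4: i4 st  no-port MEM/MEM
c5: i5&i6 st+blt  2-wide
c6: i7 and  WAW r3
c7: i8 ld  no-port MEM/MEM
c8: i9&i10 st+beq  2-wide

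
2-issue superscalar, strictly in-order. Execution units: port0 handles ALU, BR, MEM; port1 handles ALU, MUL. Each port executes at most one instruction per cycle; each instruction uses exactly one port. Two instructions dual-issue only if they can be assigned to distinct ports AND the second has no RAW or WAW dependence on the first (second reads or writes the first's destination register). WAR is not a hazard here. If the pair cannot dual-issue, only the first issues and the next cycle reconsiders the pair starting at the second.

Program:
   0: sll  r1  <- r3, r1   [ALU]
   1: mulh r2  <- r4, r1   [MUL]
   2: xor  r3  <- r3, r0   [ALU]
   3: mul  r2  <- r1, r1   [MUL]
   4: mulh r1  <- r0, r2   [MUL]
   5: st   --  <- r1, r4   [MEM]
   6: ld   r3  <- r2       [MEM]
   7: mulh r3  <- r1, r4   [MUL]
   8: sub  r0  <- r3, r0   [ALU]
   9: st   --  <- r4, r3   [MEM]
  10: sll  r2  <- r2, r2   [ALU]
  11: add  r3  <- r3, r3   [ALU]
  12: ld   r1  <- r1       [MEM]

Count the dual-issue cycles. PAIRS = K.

c0: i0 sll.ALU  RAW r1
c1: i1&i2 mulh.MUL xor.ALU  pair
c2: i3 mul.MUL  no-port MUL/MUL
c3: i4 mulh.MUL  RAW r1
c4: i5 st.MEM  no-port MEM/MEM
c5: i6 ld.MEM  WAW r3
c6: i7 mulh.MUL  RAW r3
c7: i8&i9 sub.ALU st.MEM  pair
c8: i10&i11 sll.ALU add.ALU  pair
c9: i12 ld.MEM  tail

PAIRS = 3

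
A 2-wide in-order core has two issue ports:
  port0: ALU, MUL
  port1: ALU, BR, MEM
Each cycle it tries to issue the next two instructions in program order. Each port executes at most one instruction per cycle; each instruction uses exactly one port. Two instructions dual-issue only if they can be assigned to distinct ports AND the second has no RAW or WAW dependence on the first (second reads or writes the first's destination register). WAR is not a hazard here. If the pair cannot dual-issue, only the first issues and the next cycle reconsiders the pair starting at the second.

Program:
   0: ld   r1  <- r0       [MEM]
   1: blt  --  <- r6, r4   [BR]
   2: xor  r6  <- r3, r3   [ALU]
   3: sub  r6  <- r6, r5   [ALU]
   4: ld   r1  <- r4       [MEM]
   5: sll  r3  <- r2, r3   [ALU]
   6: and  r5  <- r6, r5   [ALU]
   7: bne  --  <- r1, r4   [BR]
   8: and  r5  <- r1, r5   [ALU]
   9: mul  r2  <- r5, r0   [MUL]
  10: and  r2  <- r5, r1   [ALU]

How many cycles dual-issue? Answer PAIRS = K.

c0: i0 ld.MEM  no-port MEM/BR
c1: i1,i2 blt.BR+xor.ALU  2-wide
c2: i3,i4 sub.ALU+ld.MEM  2-wide
c3: i5,i6 sll.ALU+and.ALU  2-wide
c4: i7,i8 bne.BR+and.ALU  2-wide
c5: i9 mul.MUL  WAW r2
c6: i10 and.ALU  tail

PAIRS = 4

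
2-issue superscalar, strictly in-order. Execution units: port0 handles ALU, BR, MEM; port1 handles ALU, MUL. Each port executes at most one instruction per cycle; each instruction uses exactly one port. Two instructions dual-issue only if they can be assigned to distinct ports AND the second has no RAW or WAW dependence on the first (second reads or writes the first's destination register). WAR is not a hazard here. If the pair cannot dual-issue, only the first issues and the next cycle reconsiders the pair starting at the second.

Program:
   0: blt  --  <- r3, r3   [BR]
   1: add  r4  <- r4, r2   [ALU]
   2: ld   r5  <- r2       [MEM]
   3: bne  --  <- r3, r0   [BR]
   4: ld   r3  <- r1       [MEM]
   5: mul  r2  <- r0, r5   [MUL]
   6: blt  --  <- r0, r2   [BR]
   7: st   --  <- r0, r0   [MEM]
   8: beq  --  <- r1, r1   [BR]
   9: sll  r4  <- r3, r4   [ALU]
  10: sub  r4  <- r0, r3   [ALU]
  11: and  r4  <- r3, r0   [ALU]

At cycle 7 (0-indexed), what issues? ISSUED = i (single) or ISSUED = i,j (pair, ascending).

ISSUED = 10

0. blt/add @i0,i1  | pair
1. ld @i2  | no-port MEM/BR
2. bne @i3  | no-port BR/MEM
3. ld/mul @i4,i5  | pair
4. blt @i6  | no-port BR/MEM
5. st @i7  | no-port MEM/BR
6. beq/sll @i8,i9  | pair
7. sub @i10  | WAW r4
8. and @i11  | tail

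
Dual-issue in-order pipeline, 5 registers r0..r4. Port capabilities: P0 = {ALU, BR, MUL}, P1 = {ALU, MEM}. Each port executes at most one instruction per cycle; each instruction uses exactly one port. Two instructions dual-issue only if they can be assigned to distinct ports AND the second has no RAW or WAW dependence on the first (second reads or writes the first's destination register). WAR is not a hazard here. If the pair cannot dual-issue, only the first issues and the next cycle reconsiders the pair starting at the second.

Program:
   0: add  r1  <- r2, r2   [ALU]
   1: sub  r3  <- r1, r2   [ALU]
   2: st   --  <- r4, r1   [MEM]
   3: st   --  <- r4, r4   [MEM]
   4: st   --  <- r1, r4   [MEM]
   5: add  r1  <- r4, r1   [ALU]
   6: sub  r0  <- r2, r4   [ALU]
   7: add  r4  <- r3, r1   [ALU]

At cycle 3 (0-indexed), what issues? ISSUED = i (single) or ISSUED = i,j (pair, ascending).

#0 head=0: add.ALU i0 RAW r1
#1 head=1: sub.ALU;st.MEM i1,i2 dual
#2 head=3: st.MEM i3 no-port MEM/MEM
#3 head=4: st.MEM;add.ALU i4,i5 dual
#4 head=6: sub.ALU;add.ALU i6,i7 dual

ISSUED = 4,5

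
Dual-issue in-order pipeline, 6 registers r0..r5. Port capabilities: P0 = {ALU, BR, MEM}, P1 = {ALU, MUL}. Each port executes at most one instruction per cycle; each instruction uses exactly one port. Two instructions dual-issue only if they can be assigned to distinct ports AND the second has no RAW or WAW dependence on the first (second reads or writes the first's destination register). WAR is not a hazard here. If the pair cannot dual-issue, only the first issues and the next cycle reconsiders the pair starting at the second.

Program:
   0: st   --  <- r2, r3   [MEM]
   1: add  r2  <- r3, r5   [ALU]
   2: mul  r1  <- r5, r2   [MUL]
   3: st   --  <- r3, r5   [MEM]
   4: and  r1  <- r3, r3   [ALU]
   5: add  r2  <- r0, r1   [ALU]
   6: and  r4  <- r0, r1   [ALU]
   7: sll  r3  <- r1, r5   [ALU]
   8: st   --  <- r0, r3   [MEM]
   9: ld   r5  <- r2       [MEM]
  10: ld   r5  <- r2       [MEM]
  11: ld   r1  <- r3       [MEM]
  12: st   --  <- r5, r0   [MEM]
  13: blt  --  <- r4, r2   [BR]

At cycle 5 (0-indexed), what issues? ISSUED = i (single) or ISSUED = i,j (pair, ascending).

ISSUED = 8

[0] i0+i1  st add  -- pair
[1] i2+i3  mul st  -- pair
[2] i4  and  -- RAW r1
[3] i5+i6  add and  -- pair
[4] i7  sll  -- RAW r3
[5] i8  st  -- no-port MEM/MEM
[6] i9  ld  -- no-port MEM/MEM
[7] i10  ld  -- no-port MEM/MEM
[8] i11  ld  -- no-port MEM/MEM
[9] i12  st  -- no-port MEM/BR
[10] i13  blt  -- tail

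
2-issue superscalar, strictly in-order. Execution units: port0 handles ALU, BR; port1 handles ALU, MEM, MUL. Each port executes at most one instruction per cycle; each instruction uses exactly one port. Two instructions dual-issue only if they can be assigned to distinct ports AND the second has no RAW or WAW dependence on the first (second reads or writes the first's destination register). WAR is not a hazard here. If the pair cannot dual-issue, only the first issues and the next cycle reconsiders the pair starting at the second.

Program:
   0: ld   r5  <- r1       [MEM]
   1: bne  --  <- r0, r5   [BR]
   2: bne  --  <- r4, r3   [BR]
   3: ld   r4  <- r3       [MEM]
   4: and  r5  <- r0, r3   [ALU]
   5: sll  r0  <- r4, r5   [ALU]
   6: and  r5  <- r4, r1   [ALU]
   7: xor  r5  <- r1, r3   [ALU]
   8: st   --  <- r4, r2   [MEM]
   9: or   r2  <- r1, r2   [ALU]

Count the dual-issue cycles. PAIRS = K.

  cy0 -> i0 (ld.MEM) RAW r5
  cy1 -> i1 (bne.BR) no-port BR/BR
  cy2 -> i2/i3 (bne.BR;ld.MEM) pair
  cy3 -> i4 (and.ALU) RAW r5
  cy4 -> i5/i6 (sll.ALU;and.ALU) pair
  cy5 -> i7/i8 (xor.ALU;st.MEM) pair
  cy6 -> i9 (or.ALU) tail

PAIRS = 3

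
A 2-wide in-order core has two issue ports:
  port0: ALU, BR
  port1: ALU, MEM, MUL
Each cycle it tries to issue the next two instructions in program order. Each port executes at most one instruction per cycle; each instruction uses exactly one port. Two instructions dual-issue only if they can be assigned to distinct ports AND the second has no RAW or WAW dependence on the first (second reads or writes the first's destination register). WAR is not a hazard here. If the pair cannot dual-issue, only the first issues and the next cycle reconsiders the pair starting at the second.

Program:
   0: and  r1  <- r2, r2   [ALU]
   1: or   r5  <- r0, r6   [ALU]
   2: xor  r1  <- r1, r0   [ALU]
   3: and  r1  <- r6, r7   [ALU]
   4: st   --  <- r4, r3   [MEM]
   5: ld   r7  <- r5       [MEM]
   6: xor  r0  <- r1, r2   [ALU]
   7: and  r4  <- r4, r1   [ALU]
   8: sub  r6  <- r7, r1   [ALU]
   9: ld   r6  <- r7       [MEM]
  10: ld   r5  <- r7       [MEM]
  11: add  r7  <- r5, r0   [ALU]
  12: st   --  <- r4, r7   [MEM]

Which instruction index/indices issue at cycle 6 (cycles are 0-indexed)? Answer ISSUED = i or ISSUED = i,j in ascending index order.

  cy0 -> i0/i1 (and;or) 2-wide
  cy1 -> i2 (xor) WAW r1
  cy2 -> i3/i4 (and;st) 2-wide
  cy3 -> i5/i6 (ld;xor) 2-wide
  cy4 -> i7/i8 (and;sub) 2-wide
  cy5 -> i9 (ld) no-port MEM/MEM
  cy6 -> i10 (ld) RAW r5
  cy7 -> i11 (add) RAW r7
  cy8 -> i12 (st) tail

ISSUED = 10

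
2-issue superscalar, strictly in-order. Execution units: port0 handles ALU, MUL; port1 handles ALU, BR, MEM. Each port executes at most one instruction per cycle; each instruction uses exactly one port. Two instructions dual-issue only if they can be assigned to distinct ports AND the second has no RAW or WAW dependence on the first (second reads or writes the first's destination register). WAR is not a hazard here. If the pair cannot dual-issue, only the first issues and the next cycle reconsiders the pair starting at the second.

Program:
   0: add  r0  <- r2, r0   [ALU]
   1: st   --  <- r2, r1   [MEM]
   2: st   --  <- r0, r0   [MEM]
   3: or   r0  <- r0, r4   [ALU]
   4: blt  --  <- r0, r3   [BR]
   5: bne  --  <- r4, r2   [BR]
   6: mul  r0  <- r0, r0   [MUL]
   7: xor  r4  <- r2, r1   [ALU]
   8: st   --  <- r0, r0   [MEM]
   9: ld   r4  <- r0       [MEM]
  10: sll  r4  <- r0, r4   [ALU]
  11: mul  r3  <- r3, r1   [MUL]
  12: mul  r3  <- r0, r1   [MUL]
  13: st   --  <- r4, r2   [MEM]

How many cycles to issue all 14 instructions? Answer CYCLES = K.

CYCLES = 8

[0] i0&i1  add.ALU;st.MEM  -- dual
[1] i2&i3  st.MEM;or.ALU  -- dual
[2] i4  blt.BR  -- no-port BR/BR
[3] i5&i6  bne.BR;mul.MUL  -- dual
[4] i7&i8  xor.ALU;st.MEM  -- dual
[5] i9  ld.MEM  -- RAW+WAW r4
[6] i10&i11  sll.ALU;mul.MUL  -- dual
[7] i12&i13  mul.MUL;st.MEM  -- dual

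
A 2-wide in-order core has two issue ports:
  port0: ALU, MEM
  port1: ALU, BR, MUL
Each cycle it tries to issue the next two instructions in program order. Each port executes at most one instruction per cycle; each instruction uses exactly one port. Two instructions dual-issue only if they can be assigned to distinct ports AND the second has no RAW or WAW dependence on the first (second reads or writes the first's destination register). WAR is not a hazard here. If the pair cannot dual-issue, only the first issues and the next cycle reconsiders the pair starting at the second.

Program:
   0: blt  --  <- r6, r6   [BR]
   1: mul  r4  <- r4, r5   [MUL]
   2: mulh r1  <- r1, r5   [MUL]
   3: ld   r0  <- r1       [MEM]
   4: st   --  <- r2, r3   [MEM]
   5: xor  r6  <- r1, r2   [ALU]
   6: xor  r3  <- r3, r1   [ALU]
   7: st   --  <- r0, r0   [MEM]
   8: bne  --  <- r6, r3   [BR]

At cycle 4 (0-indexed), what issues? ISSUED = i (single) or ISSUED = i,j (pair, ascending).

#0 head=0: blt.BR i0 no-port BR/MUL
#1 head=1: mul.MUL i1 no-port MUL/MUL
#2 head=2: mulh.MUL i2 RAW r1
#3 head=3: ld.MEM i3 no-port MEM/MEM
#4 head=4: st.MEM;xor.ALU i4,i5 pair
#5 head=6: xor.ALU;st.MEM i6,i7 pair
#6 head=8: bne.BR i8 tail

ISSUED = 4,5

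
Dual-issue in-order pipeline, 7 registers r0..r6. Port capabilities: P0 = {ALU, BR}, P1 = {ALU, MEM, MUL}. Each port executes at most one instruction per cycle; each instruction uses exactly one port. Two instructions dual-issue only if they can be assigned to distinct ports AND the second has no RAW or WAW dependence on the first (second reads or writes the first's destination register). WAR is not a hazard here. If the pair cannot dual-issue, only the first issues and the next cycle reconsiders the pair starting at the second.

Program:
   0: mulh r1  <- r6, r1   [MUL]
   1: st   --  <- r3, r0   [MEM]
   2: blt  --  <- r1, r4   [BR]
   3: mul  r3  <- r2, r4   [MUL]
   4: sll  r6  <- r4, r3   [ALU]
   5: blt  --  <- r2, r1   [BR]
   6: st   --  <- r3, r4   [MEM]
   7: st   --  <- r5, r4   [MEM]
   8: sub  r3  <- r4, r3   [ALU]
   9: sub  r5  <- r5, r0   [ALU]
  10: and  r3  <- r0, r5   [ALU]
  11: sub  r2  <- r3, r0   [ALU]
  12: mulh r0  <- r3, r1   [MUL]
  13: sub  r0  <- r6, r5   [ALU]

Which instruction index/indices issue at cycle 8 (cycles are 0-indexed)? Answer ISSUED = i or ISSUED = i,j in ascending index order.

ISSUED = 11,12

0. mulh @i0  | no-port MUL/MEM
1. st blt @i1/i2  | 2-wide
2. mul @i3  | RAW r3
3. sll blt @i4/i5  | 2-wide
4. st @i6  | no-port MEM/MEM
5. st sub @i7/i8  | 2-wide
6. sub @i9  | RAW r5
7. and @i10  | RAW r3
8. sub mulh @i11/i12  | 2-wide
9. sub @i13  | tail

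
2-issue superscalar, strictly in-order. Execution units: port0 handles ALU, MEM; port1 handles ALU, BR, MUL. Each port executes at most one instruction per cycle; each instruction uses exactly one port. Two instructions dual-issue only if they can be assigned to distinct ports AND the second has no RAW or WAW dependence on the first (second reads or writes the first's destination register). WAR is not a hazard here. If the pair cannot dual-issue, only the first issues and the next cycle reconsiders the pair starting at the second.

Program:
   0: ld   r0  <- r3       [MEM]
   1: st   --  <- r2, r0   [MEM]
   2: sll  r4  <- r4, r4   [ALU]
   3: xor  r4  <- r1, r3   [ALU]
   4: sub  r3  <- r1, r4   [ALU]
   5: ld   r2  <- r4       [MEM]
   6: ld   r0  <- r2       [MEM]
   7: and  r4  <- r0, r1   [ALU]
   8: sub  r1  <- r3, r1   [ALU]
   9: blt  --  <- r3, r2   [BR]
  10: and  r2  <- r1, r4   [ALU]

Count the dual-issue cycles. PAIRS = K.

  cy0 -> i0 (ld) no-port MEM/MEM
  cy1 -> i1,i2 (st sll) 2-wide
  cy2 -> i3 (xor) RAW r4
  cy3 -> i4,i5 (sub ld) 2-wide
  cy4 -> i6 (ld) RAW r0
  cy5 -> i7,i8 (and sub) 2-wide
  cy6 -> i9,i10 (blt and) 2-wide

PAIRS = 4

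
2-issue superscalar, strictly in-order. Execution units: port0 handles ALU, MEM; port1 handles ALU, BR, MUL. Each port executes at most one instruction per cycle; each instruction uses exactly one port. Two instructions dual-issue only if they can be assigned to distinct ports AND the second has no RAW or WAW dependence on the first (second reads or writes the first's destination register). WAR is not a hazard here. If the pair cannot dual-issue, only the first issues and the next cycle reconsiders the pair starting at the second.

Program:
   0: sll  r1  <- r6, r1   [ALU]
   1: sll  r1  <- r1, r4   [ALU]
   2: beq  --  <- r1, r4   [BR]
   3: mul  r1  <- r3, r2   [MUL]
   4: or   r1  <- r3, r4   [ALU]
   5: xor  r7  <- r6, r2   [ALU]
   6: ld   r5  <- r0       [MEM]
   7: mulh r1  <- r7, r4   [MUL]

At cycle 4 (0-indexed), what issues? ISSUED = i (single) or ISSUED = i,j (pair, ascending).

ISSUED = 4,5

0. sll @i0  | RAW+WAW r1
1. sll @i1  | RAW r1
2. beq @i2  | no-port BR/MUL
3. mul @i3  | WAW r1
4. or xor @i4/i5  | pair
5. ld mulh @i6/i7  | pair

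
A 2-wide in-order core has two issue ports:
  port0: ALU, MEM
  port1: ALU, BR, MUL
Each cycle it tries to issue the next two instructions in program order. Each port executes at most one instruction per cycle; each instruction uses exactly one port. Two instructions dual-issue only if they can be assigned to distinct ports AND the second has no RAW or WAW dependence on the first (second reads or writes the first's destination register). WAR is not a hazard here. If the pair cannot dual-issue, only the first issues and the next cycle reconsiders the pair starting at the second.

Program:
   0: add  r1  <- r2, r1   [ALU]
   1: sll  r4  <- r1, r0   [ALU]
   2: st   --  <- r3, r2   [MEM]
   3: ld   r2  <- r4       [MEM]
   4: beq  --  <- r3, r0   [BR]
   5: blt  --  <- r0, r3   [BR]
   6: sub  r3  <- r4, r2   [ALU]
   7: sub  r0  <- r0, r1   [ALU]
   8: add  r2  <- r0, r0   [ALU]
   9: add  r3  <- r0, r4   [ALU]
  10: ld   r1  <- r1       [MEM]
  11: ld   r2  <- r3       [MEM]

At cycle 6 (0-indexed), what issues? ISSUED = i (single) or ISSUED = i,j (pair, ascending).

ISSUED = 10

[0] i0  add.ALU  -- RAW r1
[1] i1+i2  sll.ALU;st.MEM  -- pair
[2] i3+i4  ld.MEM;beq.BR  -- pair
[3] i5+i6  blt.BR;sub.ALU  -- pair
[4] i7  sub.ALU  -- RAW r0
[5] i8+i9  add.ALU;add.ALU  -- pair
[6] i10  ld.MEM  -- no-port MEM/MEM
[7] i11  ld.MEM  -- tail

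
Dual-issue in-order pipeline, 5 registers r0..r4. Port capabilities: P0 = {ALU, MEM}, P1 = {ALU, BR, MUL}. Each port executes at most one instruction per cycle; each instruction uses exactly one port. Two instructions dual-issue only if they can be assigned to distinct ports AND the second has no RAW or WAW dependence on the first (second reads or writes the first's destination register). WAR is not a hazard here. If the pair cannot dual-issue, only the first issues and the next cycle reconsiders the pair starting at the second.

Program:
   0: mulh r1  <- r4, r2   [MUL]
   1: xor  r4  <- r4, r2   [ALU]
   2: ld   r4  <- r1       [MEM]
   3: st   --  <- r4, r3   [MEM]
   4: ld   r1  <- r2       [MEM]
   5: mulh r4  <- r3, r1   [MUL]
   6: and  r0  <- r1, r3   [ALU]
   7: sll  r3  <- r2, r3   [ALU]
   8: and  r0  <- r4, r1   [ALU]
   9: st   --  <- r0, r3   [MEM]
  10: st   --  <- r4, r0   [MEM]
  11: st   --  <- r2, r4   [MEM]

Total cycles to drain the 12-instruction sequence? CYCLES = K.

#0 head=0: mulh.MUL+xor.ALU i0&i1 pair
#1 head=2: ld.MEM i2 no-port MEM/MEM
#2 head=3: st.MEM i3 no-port MEM/MEM
#3 head=4: ld.MEM i4 RAW r1
#4 head=5: mulh.MUL+and.ALU i5&i6 pair
#5 head=7: sll.ALU+and.ALU i7&i8 pair
#6 head=9: st.MEM i9 no-port MEM/MEM
#7 head=10: st.MEM i10 no-port MEM/MEM
#8 head=11: st.MEM i11 tail

CYCLES = 9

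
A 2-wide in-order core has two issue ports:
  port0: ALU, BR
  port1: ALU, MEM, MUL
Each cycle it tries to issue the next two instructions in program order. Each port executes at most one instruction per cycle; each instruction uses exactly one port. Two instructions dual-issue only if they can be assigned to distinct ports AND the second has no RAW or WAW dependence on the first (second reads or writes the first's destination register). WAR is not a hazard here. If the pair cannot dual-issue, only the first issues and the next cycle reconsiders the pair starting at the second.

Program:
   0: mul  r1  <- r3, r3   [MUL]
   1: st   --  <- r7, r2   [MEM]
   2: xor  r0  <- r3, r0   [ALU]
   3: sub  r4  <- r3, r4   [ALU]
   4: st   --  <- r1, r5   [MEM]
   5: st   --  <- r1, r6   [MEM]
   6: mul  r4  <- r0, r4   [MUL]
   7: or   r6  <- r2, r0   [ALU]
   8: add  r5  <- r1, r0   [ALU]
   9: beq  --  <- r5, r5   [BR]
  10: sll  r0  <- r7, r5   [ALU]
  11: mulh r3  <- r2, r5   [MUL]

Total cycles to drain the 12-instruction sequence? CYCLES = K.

c0: i0 mul  no-port MUL/MEM
c1: i1+i2 st xor  dual
c2: i3+i4 sub st  dual
c3: i5 st  no-port MEM/MUL
c4: i6+i7 mul or  dual
c5: i8 add  RAW r5
c6: i9+i10 beq sll  dual
c7: i11 mulh  tail

CYCLES = 8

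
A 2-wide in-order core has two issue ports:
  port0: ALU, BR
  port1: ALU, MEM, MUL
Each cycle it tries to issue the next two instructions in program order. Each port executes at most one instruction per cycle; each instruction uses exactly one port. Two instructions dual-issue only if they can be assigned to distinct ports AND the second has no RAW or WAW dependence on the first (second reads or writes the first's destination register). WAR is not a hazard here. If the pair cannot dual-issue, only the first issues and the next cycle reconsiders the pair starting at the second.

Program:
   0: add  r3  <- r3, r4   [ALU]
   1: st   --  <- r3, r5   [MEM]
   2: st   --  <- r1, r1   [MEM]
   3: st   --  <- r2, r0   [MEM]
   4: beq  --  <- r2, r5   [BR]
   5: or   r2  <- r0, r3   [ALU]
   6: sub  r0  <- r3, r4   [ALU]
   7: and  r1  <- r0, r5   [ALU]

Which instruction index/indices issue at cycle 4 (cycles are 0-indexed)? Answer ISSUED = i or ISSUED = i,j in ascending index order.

#0 head=0: add i0 RAW r3
#1 head=1: st i1 no-port MEM/MEM
#2 head=2: st i2 no-port MEM/MEM
#3 head=3: st/beq i3+i4 pair
#4 head=5: or/sub i5+i6 pair
#5 head=7: and i7 tail

ISSUED = 5,6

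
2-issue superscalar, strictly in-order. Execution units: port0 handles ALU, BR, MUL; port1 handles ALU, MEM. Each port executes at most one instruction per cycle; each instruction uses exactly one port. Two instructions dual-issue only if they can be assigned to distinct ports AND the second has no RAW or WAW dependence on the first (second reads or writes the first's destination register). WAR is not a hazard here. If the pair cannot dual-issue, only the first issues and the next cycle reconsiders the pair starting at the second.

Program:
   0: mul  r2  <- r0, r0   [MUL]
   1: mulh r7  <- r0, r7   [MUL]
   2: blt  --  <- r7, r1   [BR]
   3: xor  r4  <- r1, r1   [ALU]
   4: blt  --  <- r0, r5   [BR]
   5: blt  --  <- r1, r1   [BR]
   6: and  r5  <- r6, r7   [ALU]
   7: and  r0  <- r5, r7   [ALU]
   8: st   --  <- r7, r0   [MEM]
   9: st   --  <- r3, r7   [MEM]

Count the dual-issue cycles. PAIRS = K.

  cy0 -> i0 (mul) no-port MUL/MUL
  cy1 -> i1 (mulh) no-port MUL/BR
  cy2 -> i2+i3 (blt+xor) 2-wide
  cy3 -> i4 (blt) no-port BR/BR
  cy4 -> i5+i6 (blt+and) 2-wide
  cy5 -> i7 (and) RAW r0
  cy6 -> i8 (st) no-port MEM/MEM
  cy7 -> i9 (st) tail

PAIRS = 2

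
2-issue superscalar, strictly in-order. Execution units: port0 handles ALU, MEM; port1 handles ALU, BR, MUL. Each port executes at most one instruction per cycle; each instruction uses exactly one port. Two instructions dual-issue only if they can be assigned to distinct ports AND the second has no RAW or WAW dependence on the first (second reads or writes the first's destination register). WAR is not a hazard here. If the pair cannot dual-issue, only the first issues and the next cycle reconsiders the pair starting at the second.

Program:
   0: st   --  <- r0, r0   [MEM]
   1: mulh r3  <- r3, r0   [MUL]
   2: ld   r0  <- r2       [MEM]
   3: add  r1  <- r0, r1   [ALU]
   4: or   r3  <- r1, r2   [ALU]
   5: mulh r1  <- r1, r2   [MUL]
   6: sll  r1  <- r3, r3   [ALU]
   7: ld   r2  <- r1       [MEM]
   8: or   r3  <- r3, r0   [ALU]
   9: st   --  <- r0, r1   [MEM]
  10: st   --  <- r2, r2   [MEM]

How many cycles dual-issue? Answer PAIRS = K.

c0: i0/i1 st mulh  dual
c1: i2 ld  RAW r0
c2: i3 add  RAW r1
c3: i4/i5 or mulh  dual
c4: i6 sll  RAW r1
c5: i7/i8 ld or  dual
c6: i9 st  no-port MEM/MEM
c7: i10 st  tail

PAIRS = 3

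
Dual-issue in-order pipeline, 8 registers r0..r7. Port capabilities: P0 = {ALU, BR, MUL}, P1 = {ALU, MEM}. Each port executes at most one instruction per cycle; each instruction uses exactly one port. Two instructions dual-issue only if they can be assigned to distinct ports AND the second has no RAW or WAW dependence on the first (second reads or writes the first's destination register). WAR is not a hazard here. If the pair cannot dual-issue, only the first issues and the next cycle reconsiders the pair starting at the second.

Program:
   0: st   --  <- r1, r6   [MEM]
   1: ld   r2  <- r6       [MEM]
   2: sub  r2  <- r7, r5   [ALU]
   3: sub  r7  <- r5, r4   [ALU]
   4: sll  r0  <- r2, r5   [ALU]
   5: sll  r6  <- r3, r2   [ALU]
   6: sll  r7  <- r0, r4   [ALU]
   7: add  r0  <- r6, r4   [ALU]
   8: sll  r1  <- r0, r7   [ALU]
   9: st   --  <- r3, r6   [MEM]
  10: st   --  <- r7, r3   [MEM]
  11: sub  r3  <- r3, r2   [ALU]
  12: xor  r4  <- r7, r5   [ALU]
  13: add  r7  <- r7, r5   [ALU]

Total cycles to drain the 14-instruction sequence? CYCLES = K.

CYCLES = 8

0. st.MEM @i0  | no-port MEM/MEM
1. ld.MEM @i1  | WAW r2
2. sub.ALU sub.ALU @i2,i3  | pair
3. sll.ALU sll.ALU @i4,i5  | pair
4. sll.ALU add.ALU @i6,i7  | pair
5. sll.ALU st.MEM @i8,i9  | pair
6. st.MEM sub.ALU @i10,i11  | pair
7. xor.ALU add.ALU @i12,i13  | pair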